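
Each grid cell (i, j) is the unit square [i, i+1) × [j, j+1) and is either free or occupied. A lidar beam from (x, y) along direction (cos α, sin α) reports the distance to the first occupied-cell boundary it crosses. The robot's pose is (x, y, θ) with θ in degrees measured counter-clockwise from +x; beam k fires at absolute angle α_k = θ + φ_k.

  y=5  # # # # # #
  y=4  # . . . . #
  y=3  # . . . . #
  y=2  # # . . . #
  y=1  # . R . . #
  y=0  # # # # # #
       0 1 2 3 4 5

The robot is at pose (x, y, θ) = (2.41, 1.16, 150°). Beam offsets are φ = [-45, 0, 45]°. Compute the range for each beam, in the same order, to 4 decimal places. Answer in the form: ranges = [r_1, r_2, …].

ranges = [1.5841, 1.6281, 0.6182]

beam 1: φ=-45°, α=105°
  dir = (cos 105°, sin 105°) = (-0.2588, 0.9659); from cell (2,1)
  next x-line at t=1.5841, next y-line at t=0.8696; Δt_x=3.8637, Δt_y=1.0353
    y: enter (2,2) at t=0.8696
    x: enter (1,2) at t=1.5841 ← occupied
  → r_1 = 1.5841
beam 2: φ=0°, α=150°
  dir = (cos 150°, sin 150°) = (-0.8660, 0.5000); from cell (2,1)
  next x-line at t=0.4734, next y-line at t=1.6800; Δt_x=1.1547, Δt_y=2.0000
    x: enter (1,1) at t=0.4734
    x: enter (0,1) at t=1.6281 ← occupied
  → r_2 = 1.6281
beam 3: φ=45°, α=195°
  dir = (cos 195°, sin 195°) = (-0.9659, -0.2588); from cell (2,1)
  next x-line at t=0.4245, next y-line at t=0.6182; Δt_x=1.0353, Δt_y=3.8637
    x: enter (1,1) at t=0.4245
    y: enter (1,0) at t=0.6182 ← occupied
  → r_3 = 0.6182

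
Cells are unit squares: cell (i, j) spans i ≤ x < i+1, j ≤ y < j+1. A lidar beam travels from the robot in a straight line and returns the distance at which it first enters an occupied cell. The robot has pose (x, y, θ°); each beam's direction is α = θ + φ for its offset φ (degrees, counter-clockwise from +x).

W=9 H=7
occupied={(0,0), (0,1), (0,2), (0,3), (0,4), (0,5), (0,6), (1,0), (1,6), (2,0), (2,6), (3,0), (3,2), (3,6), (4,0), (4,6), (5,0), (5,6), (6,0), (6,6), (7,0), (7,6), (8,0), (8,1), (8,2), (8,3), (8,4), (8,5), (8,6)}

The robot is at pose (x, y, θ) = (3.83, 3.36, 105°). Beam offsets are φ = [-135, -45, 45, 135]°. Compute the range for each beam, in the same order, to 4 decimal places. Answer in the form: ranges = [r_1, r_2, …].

beam 1: φ=-135°, α=330°
  dir = (cos 330°, sin 330°) = (0.8660, -0.5000); from cell (3,3)
  next x-line at t=0.1963, next y-line at t=0.7200; Δt_x=1.1547, Δt_y=2.0000
    x: enter (4,3) at t=0.1963
    y: enter (4,2) at t=0.7200
    x: enter (5,2) at t=1.3510
    x: enter (6,2) at t=2.5057
    y: enter (6,1) at t=2.7200
    x: enter (7,1) at t=3.6604
    y: enter (7,0) at t=4.7200 ← occupied
  → r_1 = 4.7200
beam 2: φ=-45°, α=60°
  dir = (cos 60°, sin 60°) = (0.5000, 0.8660); from cell (3,3)
  next x-line at t=0.3400, next y-line at t=0.7390; Δt_x=2.0000, Δt_y=1.1547
    x: enter (4,3) at t=0.3400
    y: enter (4,4) at t=0.7390
    y: enter (4,5) at t=1.8937
    x: enter (5,5) at t=2.3400
    y: enter (5,6) at t=3.0484 ← occupied
  → r_2 = 3.0484
beam 3: φ=45°, α=150°
  dir = (cos 150°, sin 150°) = (-0.8660, 0.5000); from cell (3,3)
  next x-line at t=0.9584, next y-line at t=1.2800; Δt_x=1.1547, Δt_y=2.0000
    x: enter (2,3) at t=0.9584
    y: enter (2,4) at t=1.2800
    x: enter (1,4) at t=2.1131
    x: enter (0,4) at t=3.2678 ← occupied
  → r_3 = 3.2678
beam 4: φ=135°, α=240°
  dir = (cos 240°, sin 240°) = (-0.5000, -0.8660); from cell (3,3)
  next x-line at t=1.6600, next y-line at t=0.4157; Δt_x=2.0000, Δt_y=1.1547
    y: enter (3,2) at t=0.4157 ← occupied
  → r_4 = 0.4157

ranges = [4.7200, 3.0484, 3.2678, 0.4157]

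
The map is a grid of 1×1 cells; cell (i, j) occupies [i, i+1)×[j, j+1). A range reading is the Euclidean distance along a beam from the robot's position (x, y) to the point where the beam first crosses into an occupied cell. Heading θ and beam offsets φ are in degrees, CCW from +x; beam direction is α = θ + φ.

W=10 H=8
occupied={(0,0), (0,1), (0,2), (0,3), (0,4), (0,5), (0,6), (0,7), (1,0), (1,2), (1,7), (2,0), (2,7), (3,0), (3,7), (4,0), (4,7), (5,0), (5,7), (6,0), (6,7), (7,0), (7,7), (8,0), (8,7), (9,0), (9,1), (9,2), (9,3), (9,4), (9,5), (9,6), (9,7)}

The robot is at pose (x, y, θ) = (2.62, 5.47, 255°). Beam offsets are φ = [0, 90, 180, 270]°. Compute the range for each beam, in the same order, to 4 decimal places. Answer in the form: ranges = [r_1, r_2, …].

ranges = [2.5571, 6.6051, 1.5840, 1.6771]

beam 1: φ=0°, α=255°
  d=(-0.2588,-0.9659)  start (2,5)  tX=2.3955 tY=0.4866  stride 1/|dx|=3.8637 1/|dy|=1.0353
    cross y-line → (2,4), t=0.4866
    cross y-line → (2,3), t=1.5219
    cross x-line → (1,3), t=2.3955
    cross y-line → (1,2), t=2.5571 (wall)
  → r_1 = 2.5571
beam 2: φ=90°, α=345°
  d=(0.9659,-0.2588)  start (2,5)  tX=0.3934 tY=1.8159  stride 1/|dx|=1.0353 1/|dy|=3.8637
    cross x-line → (3,5), t=0.3934
    cross x-line → (4,5), t=1.4287
    cross y-line → (4,4), t=1.8159
    cross x-line → (5,4), t=2.4640
    cross x-line → (6,4), t=3.4992
    cross x-line → (7,4), t=4.5345
    cross x-line → (8,4), t=5.5698
    cross y-line → (8,3), t=5.6796
    cross x-line → (9,3), t=6.6051 (wall)
  → r_2 = 6.6051
beam 3: φ=180°, α=75°
  d=(0.2588,0.9659)  start (2,5)  tX=1.4682 tY=0.5487  stride 1/|dx|=3.8637 1/|dy|=1.0353
    cross y-line → (2,6), t=0.5487
    cross x-line → (3,6), t=1.4682
    cross y-line → (3,7), t=1.5840 (wall)
  → r_3 = 1.5840
beam 4: φ=270°, α=165°
  d=(-0.9659,0.2588)  start (2,5)  tX=0.6419 tY=2.0478  stride 1/|dx|=1.0353 1/|dy|=3.8637
    cross x-line → (1,5), t=0.6419
    cross x-line → (0,5), t=1.6771 (wall)
  → r_4 = 1.6771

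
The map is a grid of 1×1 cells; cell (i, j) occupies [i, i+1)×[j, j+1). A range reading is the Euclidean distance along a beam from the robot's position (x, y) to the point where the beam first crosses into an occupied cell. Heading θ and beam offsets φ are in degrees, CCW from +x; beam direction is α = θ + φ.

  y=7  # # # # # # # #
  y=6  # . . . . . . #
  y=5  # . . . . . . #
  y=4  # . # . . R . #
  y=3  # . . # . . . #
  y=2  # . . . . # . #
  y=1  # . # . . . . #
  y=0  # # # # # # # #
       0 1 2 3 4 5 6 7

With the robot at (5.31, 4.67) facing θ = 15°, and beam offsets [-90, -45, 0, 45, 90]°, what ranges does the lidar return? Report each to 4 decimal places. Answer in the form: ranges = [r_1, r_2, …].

ranges = [1.7289, 1.9514, 1.7496, 2.6905, 2.4122]

beam 1: φ=-90°, α=285°
  d=(0.2588,-0.9659)  start (5,4)  tX=2.6660 tY=0.6936  stride 1/|dx|=3.8637 1/|dy|=1.0353
    cross y-line → (5,3), t=0.6936
    cross y-line → (5,2), t=1.7289 (wall)
  → r_1 = 1.7289
beam 2: φ=-45°, α=330°
  d=(0.8660,-0.5000)  start (5,4)  tX=0.7967 tY=1.3400  stride 1/|dx|=1.1547 1/|dy|=2.0000
    cross x-line → (6,4), t=0.7967
    cross y-line → (6,3), t=1.3400
    cross x-line → (7,3), t=1.9514 (wall)
  → r_2 = 1.9514
beam 3: φ=0°, α=15°
  d=(0.9659,0.2588)  start (5,4)  tX=0.7143 tY=1.2750  stride 1/|dx|=1.0353 1/|dy|=3.8637
    cross x-line → (6,4), t=0.7143
    cross y-line → (6,5), t=1.2750
    cross x-line → (7,5), t=1.7496 (wall)
  → r_3 = 1.7496
beam 4: φ=45°, α=60°
  d=(0.5000,0.8660)  start (5,4)  tX=1.3800 tY=0.3811  stride 1/|dx|=2.0000 1/|dy|=1.1547
    cross y-line → (5,5), t=0.3811
    cross x-line → (6,5), t=1.3800
    cross y-line → (6,6), t=1.5358
    cross y-line → (6,7), t=2.6905 (wall)
  → r_4 = 2.6905
beam 5: φ=90°, α=105°
  d=(-0.2588,0.9659)  start (5,4)  tX=1.1977 tY=0.3416  stride 1/|dx|=3.8637 1/|dy|=1.0353
    cross y-line → (5,5), t=0.3416
    cross x-line → (4,5), t=1.1977
    cross y-line → (4,6), t=1.3769
    cross y-line → (4,7), t=2.4122 (wall)
  → r_5 = 2.4122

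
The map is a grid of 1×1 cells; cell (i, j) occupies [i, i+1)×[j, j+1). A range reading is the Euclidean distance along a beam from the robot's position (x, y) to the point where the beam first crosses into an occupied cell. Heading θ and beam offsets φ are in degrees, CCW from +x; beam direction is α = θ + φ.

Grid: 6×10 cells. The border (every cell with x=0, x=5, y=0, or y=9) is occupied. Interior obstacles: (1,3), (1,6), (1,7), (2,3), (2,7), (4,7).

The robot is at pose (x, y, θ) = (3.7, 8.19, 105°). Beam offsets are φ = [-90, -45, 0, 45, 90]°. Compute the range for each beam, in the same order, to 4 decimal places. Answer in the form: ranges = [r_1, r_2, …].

beam 1: φ=-90°, α=15°
  direction (0.9659, 0.2588); cell (3,8); t to first gridline: x 0.3106, y 3.1296 (then +1.0353 / +3.8637)
    (4,8) via x @ 0.3106
    (5,8) via x @ 1.3459  # hit
  → r_1 = 1.3459
beam 2: φ=-45°, α=60°
  direction (0.5000, 0.8660); cell (3,8); t to first gridline: x 0.6000, y 0.9353 (then +2.0000 / +1.1547)
    (4,8) via x @ 0.6000
    (4,9) via y @ 0.9353  # hit
  → r_2 = 0.9353
beam 3: φ=0°, α=105°
  direction (-0.2588, 0.9659); cell (3,8); t to first gridline: x 2.7046, y 0.8386 (then +3.8637 / +1.0353)
    (3,9) via y @ 0.8386  # hit
  → r_3 = 0.8386
beam 4: φ=45°, α=150°
  direction (-0.8660, 0.5000); cell (3,8); t to first gridline: x 0.8083, y 1.6200 (then +1.1547 / +2.0000)
    (2,8) via x @ 0.8083
    (2,9) via y @ 1.6200  # hit
  → r_4 = 1.6200
beam 5: φ=90°, α=195°
  direction (-0.9659, -0.2588); cell (3,8); t to first gridline: x 0.7247, y 0.7341 (then +1.0353 / +3.8637)
    (2,8) via x @ 0.7247
    (2,7) via y @ 0.7341  # hit
  → r_5 = 0.7341

ranges = [1.3459, 0.9353, 0.8386, 1.6200, 0.7341]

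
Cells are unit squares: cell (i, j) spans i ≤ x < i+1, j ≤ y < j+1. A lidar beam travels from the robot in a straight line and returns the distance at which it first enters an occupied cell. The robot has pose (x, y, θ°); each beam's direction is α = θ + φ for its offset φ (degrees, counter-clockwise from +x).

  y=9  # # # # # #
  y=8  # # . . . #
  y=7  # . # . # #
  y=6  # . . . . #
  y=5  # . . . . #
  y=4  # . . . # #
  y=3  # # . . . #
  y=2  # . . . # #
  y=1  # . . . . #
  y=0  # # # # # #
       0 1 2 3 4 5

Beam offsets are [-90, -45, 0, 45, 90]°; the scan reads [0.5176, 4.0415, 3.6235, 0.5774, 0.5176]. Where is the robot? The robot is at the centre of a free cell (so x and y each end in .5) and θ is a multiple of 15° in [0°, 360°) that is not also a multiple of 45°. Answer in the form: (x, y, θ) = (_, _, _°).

(x, y, θ) = (4.5, 3.5, 195°)

The pose lattice has 26·16 = 416 candidates. Test each by forward raycasting.
  (2.5, 3.5, 105°): beam 1 = 1.9319 ≠ 0.5176 ✗
  (2.5, 1.5, 300°): beam 1 = 1.0000 ≠ 0.5176 ✗
  (3.5, 5.5, 15°): beam 1 = 2.5882 ≠ 0.5176 ✗
  (3.5, 6.5, 210°): beam 1 = 1.0000 ≠ 0.5176 ✗
  …
  (4.5, 3.5, 195°): r_1=0.5176, r_2=4.0415, r_3=3.6235, r_4=0.5774, r_5=0.5176 — all match ✓
No second candidate reproduces the full scan.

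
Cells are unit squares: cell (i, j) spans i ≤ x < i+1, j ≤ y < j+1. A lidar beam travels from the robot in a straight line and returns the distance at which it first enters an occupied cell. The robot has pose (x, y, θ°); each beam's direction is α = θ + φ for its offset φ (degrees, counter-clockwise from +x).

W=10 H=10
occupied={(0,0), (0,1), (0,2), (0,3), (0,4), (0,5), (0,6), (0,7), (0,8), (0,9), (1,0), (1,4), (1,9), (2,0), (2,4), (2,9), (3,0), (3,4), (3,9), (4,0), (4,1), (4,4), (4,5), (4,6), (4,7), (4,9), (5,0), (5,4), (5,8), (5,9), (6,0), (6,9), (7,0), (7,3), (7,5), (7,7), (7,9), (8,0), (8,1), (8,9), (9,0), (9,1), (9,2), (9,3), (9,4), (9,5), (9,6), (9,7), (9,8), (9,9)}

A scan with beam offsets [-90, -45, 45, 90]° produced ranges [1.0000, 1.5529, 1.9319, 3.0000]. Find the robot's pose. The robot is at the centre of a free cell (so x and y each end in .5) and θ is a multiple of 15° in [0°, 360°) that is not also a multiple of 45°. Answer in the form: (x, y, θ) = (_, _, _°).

The pose lattice has 50·16 = 800 candidates. Test each by forward raycasting.
  (6.5, 2.5, 255°): beam 1 = 5.6940 ≠ 1.0000 ✗
  (3.5, 6.5, 60°): beam 1 = 0.5774 ≠ 1.0000 ✗
  (6.5, 3.5, 165°): beam 1 = 1.9319 ≠ 1.0000 ✗
  …
  (5.5, 2.5, 330°): r_1=1.0000, r_2=1.5529, r_3=1.9319, r_4=3.0000 — all match ✓
Only this pose fits every beam.

(x, y, θ) = (5.5, 2.5, 330°)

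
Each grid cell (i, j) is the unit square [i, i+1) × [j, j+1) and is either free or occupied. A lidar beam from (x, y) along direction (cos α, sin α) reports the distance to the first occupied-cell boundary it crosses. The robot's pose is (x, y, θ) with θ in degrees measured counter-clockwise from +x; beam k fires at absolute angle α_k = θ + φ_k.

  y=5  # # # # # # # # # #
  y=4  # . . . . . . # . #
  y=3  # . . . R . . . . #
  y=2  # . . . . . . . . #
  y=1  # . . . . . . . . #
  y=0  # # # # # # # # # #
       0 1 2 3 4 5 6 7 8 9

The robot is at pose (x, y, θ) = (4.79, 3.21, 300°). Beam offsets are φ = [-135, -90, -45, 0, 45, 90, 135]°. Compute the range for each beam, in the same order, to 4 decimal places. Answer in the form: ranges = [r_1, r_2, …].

ranges = [3.9237, 4.3763, 2.2880, 2.5519, 4.3585, 2.5519, 1.8531]

beam 1: φ=-135°, α=165°
  d=(-0.9659,0.2588)  start (4,3)  tX=0.8179 tY=3.0523  stride 1/|dx|=1.0353 1/|dy|=3.8637
    cross x-line → (3,3), t=0.8179
    cross x-line → (2,3), t=1.8531
    cross x-line → (1,3), t=2.8884
    cross y-line → (1,4), t=3.0523
    cross x-line → (0,4), t=3.9237 (wall)
  → r_1 = 3.9237
beam 2: φ=-90°, α=210°
  d=(-0.8660,-0.5000)  start (4,3)  tX=0.9122 tY=0.4200  stride 1/|dx|=1.1547 1/|dy|=2.0000
    cross y-line → (4,2), t=0.4200
    cross x-line → (3,2), t=0.9122
    cross x-line → (2,2), t=2.0669
    cross y-line → (2,1), t=2.4200
    cross x-line → (1,1), t=3.2216
    cross x-line → (0,1), t=4.3763 (wall)
  → r_2 = 4.3763
beam 3: φ=-45°, α=255°
  d=(-0.2588,-0.9659)  start (4,3)  tX=3.0523 tY=0.2174  stride 1/|dx|=3.8637 1/|dy|=1.0353
    cross y-line → (4,2), t=0.2174
    cross y-line → (4,1), t=1.2527
    cross y-line → (4,0), t=2.2880 (wall)
  → r_3 = 2.2880
beam 4: φ=0°, α=300°
  d=(0.5000,-0.8660)  start (4,3)  tX=0.4200 tY=0.2425  stride 1/|dx|=2.0000 1/|dy|=1.1547
    cross y-line → (4,2), t=0.2425
    cross x-line → (5,2), t=0.4200
    cross y-line → (5,1), t=1.3972
    cross x-line → (6,1), t=2.4200
    cross y-line → (6,0), t=2.5519 (wall)
  → r_4 = 2.5519
beam 5: φ=45°, α=345°
  d=(0.9659,-0.2588)  start (4,3)  tX=0.2174 tY=0.8114  stride 1/|dx|=1.0353 1/|dy|=3.8637
    cross x-line → (5,3), t=0.2174
    cross y-line → (5,2), t=0.8114
    cross x-line → (6,2), t=1.2527
    cross x-line → (7,2), t=2.2880
    cross x-line → (8,2), t=3.3232
    cross x-line → (9,2), t=4.3585 (wall)
  → r_5 = 4.3585
beam 6: φ=90°, α=30°
  d=(0.8660,0.5000)  start (4,3)  tX=0.2425 tY=1.5800  stride 1/|dx|=1.1547 1/|dy|=2.0000
    cross x-line → (5,3), t=0.2425
    cross x-line → (6,3), t=1.3972
    cross y-line → (6,4), t=1.5800
    cross x-line → (7,4), t=2.5519 (wall)
  → r_6 = 2.5519
beam 7: φ=135°, α=75°
  d=(0.2588,0.9659)  start (4,3)  tX=0.8114 tY=0.8179  stride 1/|dx|=3.8637 1/|dy|=1.0353
    cross x-line → (5,3), t=0.8114
    cross y-line → (5,4), t=0.8179
    cross y-line → (5,5), t=1.8531 (wall)
  → r_7 = 1.8531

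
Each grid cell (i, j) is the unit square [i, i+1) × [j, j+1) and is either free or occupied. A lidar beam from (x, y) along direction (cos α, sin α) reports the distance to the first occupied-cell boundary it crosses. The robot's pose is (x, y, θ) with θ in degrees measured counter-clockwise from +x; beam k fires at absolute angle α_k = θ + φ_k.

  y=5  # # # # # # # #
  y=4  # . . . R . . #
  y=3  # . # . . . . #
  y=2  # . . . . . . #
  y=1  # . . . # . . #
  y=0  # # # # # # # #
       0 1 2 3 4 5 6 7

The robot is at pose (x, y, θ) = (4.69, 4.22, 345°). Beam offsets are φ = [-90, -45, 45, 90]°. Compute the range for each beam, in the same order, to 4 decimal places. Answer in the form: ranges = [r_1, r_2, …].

beam 1: φ=-90°, α=255°
  dir = (cos 255°, sin 255°) = (-0.2588, -0.9659); from cell (4,4)
  next x-line at t=2.6660, next y-line at t=0.2278; Δt_x=3.8637, Δt_y=1.0353
    y: enter (4,3) at t=0.2278
    y: enter (4,2) at t=1.2630
    y: enter (4,1) at t=2.2983 ← occupied
  → r_1 = 2.2983
beam 2: φ=-45°, α=300°
  dir = (cos 300°, sin 300°) = (0.5000, -0.8660); from cell (4,4)
  next x-line at t=0.6200, next y-line at t=0.2540; Δt_x=2.0000, Δt_y=1.1547
    y: enter (4,3) at t=0.2540
    x: enter (5,3) at t=0.6200
    y: enter (5,2) at t=1.4087
    y: enter (5,1) at t=2.5634
    x: enter (6,1) at t=2.6200
    y: enter (6,0) at t=3.7181 ← occupied
  → r_2 = 3.7181
beam 3: φ=45°, α=30°
  dir = (cos 30°, sin 30°) = (0.8660, 0.5000); from cell (4,4)
  next x-line at t=0.3580, next y-line at t=1.5600; Δt_x=1.1547, Δt_y=2.0000
    x: enter (5,4) at t=0.3580
    x: enter (6,4) at t=1.5127
    y: enter (6,5) at t=1.5600 ← occupied
  → r_3 = 1.5600
beam 4: φ=90°, α=75°
  dir = (cos 75°, sin 75°) = (0.2588, 0.9659); from cell (4,4)
  next x-line at t=1.1977, next y-line at t=0.8075; Δt_x=3.8637, Δt_y=1.0353
    y: enter (4,5) at t=0.8075 ← occupied
  → r_4 = 0.8075

ranges = [2.2983, 3.7181, 1.5600, 0.8075]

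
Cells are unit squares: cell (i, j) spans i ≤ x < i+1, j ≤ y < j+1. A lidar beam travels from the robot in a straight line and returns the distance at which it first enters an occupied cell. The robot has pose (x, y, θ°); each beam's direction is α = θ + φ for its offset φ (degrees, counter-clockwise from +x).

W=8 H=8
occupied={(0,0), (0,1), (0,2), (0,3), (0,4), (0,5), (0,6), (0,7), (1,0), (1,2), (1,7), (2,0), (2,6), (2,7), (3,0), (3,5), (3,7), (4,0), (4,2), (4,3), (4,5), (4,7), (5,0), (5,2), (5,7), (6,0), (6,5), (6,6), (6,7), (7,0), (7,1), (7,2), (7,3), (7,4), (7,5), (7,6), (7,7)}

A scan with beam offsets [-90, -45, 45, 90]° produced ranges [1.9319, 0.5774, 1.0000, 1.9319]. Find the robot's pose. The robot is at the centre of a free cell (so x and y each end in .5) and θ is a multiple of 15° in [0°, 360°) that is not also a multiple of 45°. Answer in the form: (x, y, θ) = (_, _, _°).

(x, y, θ) = (3.5, 1.5, 285°)

Candidates: 27 free-cell centres × 16 headings = 432 poses. Raycast each; keep the one whose scan matches to 4 dp.
  (3.5, 6.5, 240°): beam 1 = 0.5774 ≠ 1.9319 ✗
  (3.5, 1.5, 60°): beam 1 = 1.0000 ≠ 1.9319 ✗
  (4.5, 6.5, 195°): beam 1 = 0.5176 ≠ 1.9319 ✗
  (1.5, 3.5, 240°): beam 1 = 0.5774 ≠ 1.9319 ✗
  …
  (3.5, 1.5, 285°): r_1=1.9319, r_2=0.5774, r_3=1.0000, r_4=1.9319 — all match ✓
Only this pose fits every beam.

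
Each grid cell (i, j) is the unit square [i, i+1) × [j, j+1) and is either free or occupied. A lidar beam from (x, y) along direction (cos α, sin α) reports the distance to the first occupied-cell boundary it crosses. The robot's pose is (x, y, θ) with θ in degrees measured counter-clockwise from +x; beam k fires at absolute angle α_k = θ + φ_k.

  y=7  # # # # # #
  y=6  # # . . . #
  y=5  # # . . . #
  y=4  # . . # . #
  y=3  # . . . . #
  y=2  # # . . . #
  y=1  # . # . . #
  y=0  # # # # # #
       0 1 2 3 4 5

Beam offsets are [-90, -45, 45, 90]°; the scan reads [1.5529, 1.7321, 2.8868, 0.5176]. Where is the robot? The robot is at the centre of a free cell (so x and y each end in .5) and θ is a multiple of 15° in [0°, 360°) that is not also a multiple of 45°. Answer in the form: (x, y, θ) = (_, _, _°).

(x, y, θ) = (3.5, 5.5, 165°)

The pose lattice has 19·16 = 304 candidates. Test each by forward raycasting.
  (4.5, 2.5, 210°): beam 1 = 1.7321 ≠ 1.5529 ✗
  (2.5, 2.5, 255°): beam 1 = 0.5176 ≠ 1.5529 ✗
  (2.5, 5.5, 165°): beam 2 = 1.0000 ≠ 1.7321 ✗
  …
  (3.5, 5.5, 165°): r_1=1.5529, r_2=1.7321, r_3=2.8868, r_4=0.5176 — all match ✓
Unique over the lattice → pose = (3.5, 5.5, 165°).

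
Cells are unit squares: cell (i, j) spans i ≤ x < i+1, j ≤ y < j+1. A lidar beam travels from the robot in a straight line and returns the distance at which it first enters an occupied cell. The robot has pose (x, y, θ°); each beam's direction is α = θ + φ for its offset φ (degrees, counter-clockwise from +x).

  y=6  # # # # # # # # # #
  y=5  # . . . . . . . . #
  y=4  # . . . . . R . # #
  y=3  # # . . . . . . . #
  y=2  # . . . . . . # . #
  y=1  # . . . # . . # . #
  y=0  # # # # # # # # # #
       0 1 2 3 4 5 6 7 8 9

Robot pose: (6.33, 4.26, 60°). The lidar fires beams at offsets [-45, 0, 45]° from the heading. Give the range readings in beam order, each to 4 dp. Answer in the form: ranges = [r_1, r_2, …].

ranges = [1.7289, 2.0092, 1.8014]

beam 1: φ=-45°, α=15°
  dir = (cos 15°, sin 15°) = (0.9659, 0.2588); from cell (6,4)
  next x-line at t=0.6936, next y-line at t=2.8591; Δt_x=1.0353, Δt_y=3.8637
    x: enter (7,4) at t=0.6936
    x: enter (8,4) at t=1.7289 ← occupied
  → r_1 = 1.7289
beam 2: φ=0°, α=60°
  dir = (cos 60°, sin 60°) = (0.5000, 0.8660); from cell (6,4)
  next x-line at t=1.3400, next y-line at t=0.8545; Δt_x=2.0000, Δt_y=1.1547
    y: enter (6,5) at t=0.8545
    x: enter (7,5) at t=1.3400
    y: enter (7,6) at t=2.0092 ← occupied
  → r_2 = 2.0092
beam 3: φ=45°, α=105°
  dir = (cos 105°, sin 105°) = (-0.2588, 0.9659); from cell (6,4)
  next x-line at t=1.2750, next y-line at t=0.7661; Δt_x=3.8637, Δt_y=1.0353
    y: enter (6,5) at t=0.7661
    x: enter (5,5) at t=1.2750
    y: enter (5,6) at t=1.8014 ← occupied
  → r_3 = 1.8014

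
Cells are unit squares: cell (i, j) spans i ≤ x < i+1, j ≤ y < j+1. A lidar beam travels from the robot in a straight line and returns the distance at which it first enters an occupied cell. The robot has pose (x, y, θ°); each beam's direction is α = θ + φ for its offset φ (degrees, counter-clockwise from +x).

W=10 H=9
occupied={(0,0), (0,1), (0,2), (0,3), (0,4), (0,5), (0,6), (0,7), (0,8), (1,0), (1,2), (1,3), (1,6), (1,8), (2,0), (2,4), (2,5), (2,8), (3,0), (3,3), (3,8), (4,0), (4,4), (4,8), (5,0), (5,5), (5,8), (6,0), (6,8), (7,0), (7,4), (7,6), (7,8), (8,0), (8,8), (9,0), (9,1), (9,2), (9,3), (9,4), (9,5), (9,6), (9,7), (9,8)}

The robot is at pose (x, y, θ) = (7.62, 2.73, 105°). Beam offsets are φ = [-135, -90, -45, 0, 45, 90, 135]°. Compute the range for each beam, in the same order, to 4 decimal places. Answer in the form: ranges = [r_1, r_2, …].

ranges = [1.5935, 1.4287, 2.7600, 1.3148, 3.0253, 6.6842, 1.9976]

beam 1: φ=-135°, α=330°
  dir = (cos 330°, sin 330°) = (0.8660, -0.5000); from cell (7,2)
  next x-line at t=0.4388, next y-line at t=1.4600; Δt_x=1.1547, Δt_y=2.0000
    x: enter (8,2) at t=0.4388
    y: enter (8,1) at t=1.4600
    x: enter (9,1) at t=1.5935 ← occupied
  → r_1 = 1.5935
beam 2: φ=-90°, α=15°
  dir = (cos 15°, sin 15°) = (0.9659, 0.2588); from cell (7,2)
  next x-line at t=0.3934, next y-line at t=1.0432; Δt_x=1.0353, Δt_y=3.8637
    x: enter (8,2) at t=0.3934
    y: enter (8,3) at t=1.0432
    x: enter (9,3) at t=1.4287 ← occupied
  → r_2 = 1.4287
beam 3: φ=-45°, α=60°
  dir = (cos 60°, sin 60°) = (0.5000, 0.8660); from cell (7,2)
  next x-line at t=0.7600, next y-line at t=0.3118; Δt_x=2.0000, Δt_y=1.1547
    y: enter (7,3) at t=0.3118
    x: enter (8,3) at t=0.7600
    y: enter (8,4) at t=1.4665
    y: enter (8,5) at t=2.6212
    x: enter (9,5) at t=2.7600 ← occupied
  → r_3 = 2.7600
beam 4: φ=0°, α=105°
  dir = (cos 105°, sin 105°) = (-0.2588, 0.9659); from cell (7,2)
  next x-line at t=2.3955, next y-line at t=0.2795; Δt_x=3.8637, Δt_y=1.0353
    y: enter (7,3) at t=0.2795
    y: enter (7,4) at t=1.3148 ← occupied
  → r_4 = 1.3148
beam 5: φ=45°, α=150°
  dir = (cos 150°, sin 150°) = (-0.8660, 0.5000); from cell (7,2)
  next x-line at t=0.7159, next y-line at t=0.5400; Δt_x=1.1547, Δt_y=2.0000
    y: enter (7,3) at t=0.5400
    x: enter (6,3) at t=0.7159
    x: enter (5,3) at t=1.8706
    y: enter (5,4) at t=2.5400
    x: enter (4,4) at t=3.0253 ← occupied
  → r_5 = 3.0253
beam 6: φ=90°, α=195°
  dir = (cos 195°, sin 195°) = (-0.9659, -0.2588); from cell (7,2)
  next x-line at t=0.6419, next y-line at t=2.8205; Δt_x=1.0353, Δt_y=3.8637
    x: enter (6,2) at t=0.6419
    x: enter (5,2) at t=1.6771
    x: enter (4,2) at t=2.7124
    y: enter (4,1) at t=2.8205
    x: enter (3,1) at t=3.7477
    x: enter (2,1) at t=4.7830
    x: enter (1,1) at t=5.8183
    y: enter (1,0) at t=6.6842 ← occupied
  → r_6 = 6.6842
beam 7: φ=135°, α=240°
  dir = (cos 240°, sin 240°) = (-0.5000, -0.8660); from cell (7,2)
  next x-line at t=1.2400, next y-line at t=0.8429; Δt_x=2.0000, Δt_y=1.1547
    y: enter (7,1) at t=0.8429
    x: enter (6,1) at t=1.2400
    y: enter (6,0) at t=1.9976 ← occupied
  → r_7 = 1.9976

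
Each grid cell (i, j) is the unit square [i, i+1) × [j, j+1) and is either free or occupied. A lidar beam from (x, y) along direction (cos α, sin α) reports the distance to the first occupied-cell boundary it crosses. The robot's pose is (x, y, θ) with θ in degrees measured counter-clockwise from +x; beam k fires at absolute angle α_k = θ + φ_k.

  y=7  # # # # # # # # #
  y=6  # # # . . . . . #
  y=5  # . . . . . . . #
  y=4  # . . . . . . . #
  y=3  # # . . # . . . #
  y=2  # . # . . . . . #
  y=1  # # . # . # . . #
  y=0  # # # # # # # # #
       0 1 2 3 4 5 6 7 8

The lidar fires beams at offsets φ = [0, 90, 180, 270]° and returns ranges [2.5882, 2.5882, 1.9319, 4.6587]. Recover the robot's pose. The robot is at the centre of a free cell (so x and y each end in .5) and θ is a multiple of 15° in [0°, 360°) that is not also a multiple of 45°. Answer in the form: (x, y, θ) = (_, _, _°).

(x, y, θ) = (3.5, 4.5, 75°)

The pose lattice has 34·16 = 544 candidates. Test each by forward raycasting.
  (3.5, 3.5, 165°): beam 1 = 1.5529 ≠ 2.5882 ✗
  (3.5, 3.5, 210°): beam 1 = 1.0000 ≠ 2.5882 ✗
  (5.5, 5.5, 120°): beam 1 = 1.7321 ≠ 2.5882 ✗
  (7.5, 5.5, 330°): beam 1 = 0.5774 ≠ 2.5882 ✗
  …
  (3.5, 4.5, 75°): r_1=2.5882, r_2=2.5882, r_3=1.9319, r_4=4.6587 — all match ✓
Unique over the lattice → pose = (3.5, 4.5, 75°).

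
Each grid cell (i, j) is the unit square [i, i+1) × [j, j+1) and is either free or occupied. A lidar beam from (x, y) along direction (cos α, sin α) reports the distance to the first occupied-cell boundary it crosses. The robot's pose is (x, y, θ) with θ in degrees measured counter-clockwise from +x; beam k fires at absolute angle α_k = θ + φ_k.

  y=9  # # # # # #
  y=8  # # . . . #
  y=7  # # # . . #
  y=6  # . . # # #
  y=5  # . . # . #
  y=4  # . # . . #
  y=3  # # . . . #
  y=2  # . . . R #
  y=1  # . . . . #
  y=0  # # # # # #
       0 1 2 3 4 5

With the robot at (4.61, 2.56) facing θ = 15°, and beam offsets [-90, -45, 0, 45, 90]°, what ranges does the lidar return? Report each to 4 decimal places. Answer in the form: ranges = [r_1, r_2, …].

beam 1: φ=-90°, α=285°
  d=(0.2588,-0.9659)  start (4,2)  tX=1.5068 tY=0.5798  stride 1/|dx|=3.8637 1/|dy|=1.0353
    cross y-line → (4,1), t=0.5798
    cross x-line → (5,1), t=1.5068 (wall)
  → r_1 = 1.5068
beam 2: φ=-45°, α=330°
  d=(0.8660,-0.5000)  start (4,2)  tX=0.4503 tY=1.1200  stride 1/|dx|=1.1547 1/|dy|=2.0000
    cross x-line → (5,2), t=0.4503 (wall)
  → r_2 = 0.4503
beam 3: φ=0°, α=15°
  d=(0.9659,0.2588)  start (4,2)  tX=0.4038 tY=1.7000  stride 1/|dx|=1.0353 1/|dy|=3.8637
    cross x-line → (5,2), t=0.4038 (wall)
  → r_3 = 0.4038
beam 4: φ=45°, α=60°
  d=(0.5000,0.8660)  start (4,2)  tX=0.7800 tY=0.5081  stride 1/|dx|=2.0000 1/|dy|=1.1547
    cross y-line → (4,3), t=0.5081
    cross x-line → (5,3), t=0.7800 (wall)
  → r_4 = 0.7800
beam 5: φ=90°, α=105°
  d=(-0.2588,0.9659)  start (4,2)  tX=2.3569 tY=0.4555  stride 1/|dx|=3.8637 1/|dy|=1.0353
    cross y-line → (4,3), t=0.4555
    cross y-line → (4,4), t=1.4908
    cross x-line → (3,4), t=2.3569
    cross y-line → (3,5), t=2.5261 (wall)
  → r_5 = 2.5261

ranges = [1.5068, 0.4503, 0.4038, 0.7800, 2.5261]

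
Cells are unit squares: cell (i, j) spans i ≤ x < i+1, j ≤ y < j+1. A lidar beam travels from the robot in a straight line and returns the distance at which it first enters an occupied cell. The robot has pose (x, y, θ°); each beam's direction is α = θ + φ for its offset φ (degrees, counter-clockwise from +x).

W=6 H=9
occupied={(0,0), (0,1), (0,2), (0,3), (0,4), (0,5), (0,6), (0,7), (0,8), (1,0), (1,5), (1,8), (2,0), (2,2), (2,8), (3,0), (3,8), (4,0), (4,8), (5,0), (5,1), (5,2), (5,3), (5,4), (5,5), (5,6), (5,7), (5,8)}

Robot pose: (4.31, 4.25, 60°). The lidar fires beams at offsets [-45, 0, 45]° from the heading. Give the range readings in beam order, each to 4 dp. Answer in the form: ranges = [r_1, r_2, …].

beam 1: φ=-45°, α=15°
  direction (0.9659, 0.2588); cell (4,4); t to first gridline: x 0.7143, y 2.8978 (then +1.0353 / +3.8637)
    (5,4) via x @ 0.7143  # hit
  → r_1 = 0.7143
beam 2: φ=0°, α=60°
  direction (0.5000, 0.8660); cell (4,4); t to first gridline: x 1.3800, y 0.8660 (then +2.0000 / +1.1547)
    (4,5) via y @ 0.8660
    (5,5) via x @ 1.3800  # hit
  → r_2 = 1.3800
beam 3: φ=45°, α=105°
  direction (-0.2588, 0.9659); cell (4,4); t to first gridline: x 1.1977, y 0.7765 (then +3.8637 / +1.0353)
    (4,5) via y @ 0.7765
    (3,5) via x @ 1.1977
    (3,6) via y @ 1.8117
    (3,7) via y @ 2.8470
    (3,8) via y @ 3.8823  # hit
  → r_3 = 3.8823

ranges = [0.7143, 1.3800, 3.8823]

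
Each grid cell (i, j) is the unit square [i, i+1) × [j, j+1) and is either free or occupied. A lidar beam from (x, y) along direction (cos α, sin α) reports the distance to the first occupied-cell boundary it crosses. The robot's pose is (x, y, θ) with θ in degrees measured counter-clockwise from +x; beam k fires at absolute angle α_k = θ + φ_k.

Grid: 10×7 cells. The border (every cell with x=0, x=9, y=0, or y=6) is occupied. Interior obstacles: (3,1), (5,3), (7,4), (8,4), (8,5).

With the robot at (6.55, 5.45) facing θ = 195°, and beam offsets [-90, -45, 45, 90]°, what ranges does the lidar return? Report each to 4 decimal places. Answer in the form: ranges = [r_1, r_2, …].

ranges = [0.5694, 1.1000, 1.6743, 4.6070]

beam 1: φ=-90°, α=105°
  dir = (cos 105°, sin 105°) = (-0.2588, 0.9659); from cell (6,5)
  next x-line at t=2.1250, next y-line at t=0.5694; Δt_x=3.8637, Δt_y=1.0353
    y: enter (6,6) at t=0.5694 ← occupied
  → r_1 = 0.5694
beam 2: φ=-45°, α=150°
  dir = (cos 150°, sin 150°) = (-0.8660, 0.5000); from cell (6,5)
  next x-line at t=0.6351, next y-line at t=1.1000; Δt_x=1.1547, Δt_y=2.0000
    x: enter (5,5) at t=0.6351
    y: enter (5,6) at t=1.1000 ← occupied
  → r_2 = 1.1000
beam 3: φ=45°, α=240°
  dir = (cos 240°, sin 240°) = (-0.5000, -0.8660); from cell (6,5)
  next x-line at t=1.1000, next y-line at t=0.5196; Δt_x=2.0000, Δt_y=1.1547
    y: enter (6,4) at t=0.5196
    x: enter (5,4) at t=1.1000
    y: enter (5,3) at t=1.6743 ← occupied
  → r_3 = 1.6743
beam 4: φ=90°, α=285°
  dir = (cos 285°, sin 285°) = (0.2588, -0.9659); from cell (6,5)
  next x-line at t=1.7387, next y-line at t=0.4659; Δt_x=3.8637, Δt_y=1.0353
    y: enter (6,4) at t=0.4659
    y: enter (6,3) at t=1.5012
    x: enter (7,3) at t=1.7387
    y: enter (7,2) at t=2.5364
    y: enter (7,1) at t=3.5717
    y: enter (7,0) at t=4.6070 ← occupied
  → r_4 = 4.6070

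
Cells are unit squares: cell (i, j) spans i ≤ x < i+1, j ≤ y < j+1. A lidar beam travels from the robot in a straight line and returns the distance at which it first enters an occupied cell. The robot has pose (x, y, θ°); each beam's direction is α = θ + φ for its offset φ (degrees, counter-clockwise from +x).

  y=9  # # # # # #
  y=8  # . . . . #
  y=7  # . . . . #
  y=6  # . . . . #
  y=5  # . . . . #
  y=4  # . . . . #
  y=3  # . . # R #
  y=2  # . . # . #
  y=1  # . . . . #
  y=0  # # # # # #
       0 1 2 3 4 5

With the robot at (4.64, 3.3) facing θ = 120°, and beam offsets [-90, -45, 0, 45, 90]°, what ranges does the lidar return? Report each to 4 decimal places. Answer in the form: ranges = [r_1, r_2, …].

beam 1: φ=-90°, α=30°
  d=(0.8660,0.5000)  start (4,3)  tX=0.4157 tY=1.4000  stride 1/|dx|=1.1547 1/|dy|=2.0000
    cross x-line → (5,3), t=0.4157 (wall)
  → r_1 = 0.4157
beam 2: φ=-45°, α=75°
  d=(0.2588,0.9659)  start (4,3)  tX=1.3909 tY=0.7247  stride 1/|dx|=3.8637 1/|dy|=1.0353
    cross y-line → (4,4), t=0.7247
    cross x-line → (5,4), t=1.3909 (wall)
  → r_2 = 1.3909
beam 3: φ=0°, α=120°
  d=(-0.5000,0.8660)  start (4,3)  tX=1.2800 tY=0.8083  stride 1/|dx|=2.0000 1/|dy|=1.1547
    cross y-line → (4,4), t=0.8083
    cross x-line → (3,4), t=1.2800
    cross y-line → (3,5), t=1.9630
    cross y-line → (3,6), t=3.1177
    cross x-line → (2,6), t=3.2800
    cross y-line → (2,7), t=4.2724
    cross x-line → (1,7), t=5.2800
    cross y-line → (1,8), t=5.4271
    cross y-line → (1,9), t=6.5818 (wall)
  → r_3 = 6.5818
beam 4: φ=45°, α=165°
  d=(-0.9659,0.2588)  start (4,3)  tX=0.6626 tY=2.7046  stride 1/|dx|=1.0353 1/|dy|=3.8637
    cross x-line → (3,3), t=0.6626 (wall)
  → r_4 = 0.6626
beam 5: φ=90°, α=210°
  d=(-0.8660,-0.5000)  start (4,3)  tX=0.7390 tY=0.6000  stride 1/|dx|=1.1547 1/|dy|=2.0000
    cross y-line → (4,2), t=0.6000
    cross x-line → (3,2), t=0.7390 (wall)
  → r_5 = 0.7390

ranges = [0.4157, 1.3909, 6.5818, 0.6626, 0.7390]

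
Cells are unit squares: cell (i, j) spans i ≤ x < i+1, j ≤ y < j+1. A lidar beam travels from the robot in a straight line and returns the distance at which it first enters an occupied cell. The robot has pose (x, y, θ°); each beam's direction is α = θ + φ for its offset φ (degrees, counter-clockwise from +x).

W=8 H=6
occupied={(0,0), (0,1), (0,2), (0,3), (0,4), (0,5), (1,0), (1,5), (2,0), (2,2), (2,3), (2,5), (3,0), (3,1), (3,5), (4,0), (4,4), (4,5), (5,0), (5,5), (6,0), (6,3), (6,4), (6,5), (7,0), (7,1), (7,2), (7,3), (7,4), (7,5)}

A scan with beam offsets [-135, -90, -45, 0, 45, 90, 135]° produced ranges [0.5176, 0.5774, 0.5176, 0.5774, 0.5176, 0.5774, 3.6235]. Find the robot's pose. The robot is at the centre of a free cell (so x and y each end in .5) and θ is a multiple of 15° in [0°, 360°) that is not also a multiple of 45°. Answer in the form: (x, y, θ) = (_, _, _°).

Candidates: 18 free-cell centres × 16 headings = 288 poses. Raycast each; keep the one whose scan matches to 4 dp.
  (5.5, 3.5, 75°): beam 1 = 2.8868 ≠ 0.5176 ✗
  (1.5, 4.5, 330°): beam 2 = 1.0000 ≠ 0.5774 ✗
  (3.5, 2.5, 300°): beam 5 = 3.6235 ≠ 0.5176 ✗
  (1.5, 4.5, 285°): beam 1 = 0.5774 ≠ 0.5176 ✗
  (2.5, 4.5, 15°): beam 1 = 0.5774 ≠ 0.5176 ✗
  …
  (5.5, 4.5, 120°): r_1=0.5176, r_2=0.5774, r_3=0.5176, r_4=0.5774, r_5=0.5176, r_6=0.5774, r_7=3.6235 — all match ✓
Unique over the lattice → pose = (5.5, 4.5, 120°).

(x, y, θ) = (5.5, 4.5, 120°)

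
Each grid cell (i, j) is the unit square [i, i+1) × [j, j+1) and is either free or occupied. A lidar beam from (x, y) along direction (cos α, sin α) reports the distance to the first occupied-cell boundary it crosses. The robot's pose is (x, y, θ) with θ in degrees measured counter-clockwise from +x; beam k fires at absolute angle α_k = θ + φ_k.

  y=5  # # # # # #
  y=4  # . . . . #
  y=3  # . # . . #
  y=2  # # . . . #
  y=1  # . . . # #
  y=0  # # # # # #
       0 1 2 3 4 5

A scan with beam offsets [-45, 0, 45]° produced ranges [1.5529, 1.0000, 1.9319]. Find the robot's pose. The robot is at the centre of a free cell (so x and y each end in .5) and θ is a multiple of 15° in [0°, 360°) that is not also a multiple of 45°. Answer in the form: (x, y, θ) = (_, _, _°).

The pose lattice has 13·16 = 208 candidates. Test each by forward raycasting.
  (1.5, 3.5, 75°): beam 1 = 0.5774 ≠ 1.5529 ✗
  (4.5, 4.5, 150°): beam 1 = 0.5176 ≠ 1.5529 ✗
  (3.5, 2.5, 60°): beam 2 = 2.8868 ≠ 1.0000 ✗
  (3.5, 2.5, 105°): beam 1 = 2.8868 ≠ 1.5529 ✗
  (1.5, 1.5, 120°): beam 1 = 0.5176 ≠ 1.5529 ✗
  …
  (1.5, 4.5, 330°): r_1=1.5529, r_2=1.0000, r_3=1.9319 — all match ✓
No second candidate reproduces the full scan.

(x, y, θ) = (1.5, 4.5, 330°)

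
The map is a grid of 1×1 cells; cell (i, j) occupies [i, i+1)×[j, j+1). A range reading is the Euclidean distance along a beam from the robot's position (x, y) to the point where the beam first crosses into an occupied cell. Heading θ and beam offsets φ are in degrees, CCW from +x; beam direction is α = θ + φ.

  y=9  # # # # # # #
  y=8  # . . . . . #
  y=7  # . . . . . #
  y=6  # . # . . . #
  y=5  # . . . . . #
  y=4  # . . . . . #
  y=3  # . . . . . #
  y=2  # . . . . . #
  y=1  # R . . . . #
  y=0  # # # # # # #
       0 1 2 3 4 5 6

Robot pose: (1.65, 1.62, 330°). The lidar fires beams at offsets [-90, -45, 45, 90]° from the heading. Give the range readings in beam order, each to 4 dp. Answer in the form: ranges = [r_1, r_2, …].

ranges = [0.7159, 0.6419, 4.5035, 8.5217]

beam 1: φ=-90°, α=240°
  d=(-0.5000,-0.8660)  start (1,1)  tX=1.3000 tY=0.7159  stride 1/|dx|=2.0000 1/|dy|=1.1547
    cross y-line → (1,0), t=0.7159 (wall)
  → r_1 = 0.7159
beam 2: φ=-45°, α=285°
  d=(0.2588,-0.9659)  start (1,1)  tX=1.3523 tY=0.6419  stride 1/|dx|=3.8637 1/|dy|=1.0353
    cross y-line → (1,0), t=0.6419 (wall)
  → r_2 = 0.6419
beam 3: φ=45°, α=15°
  d=(0.9659,0.2588)  start (1,1)  tX=0.3623 tY=1.4682  stride 1/|dx|=1.0353 1/|dy|=3.8637
    cross x-line → (2,1), t=0.3623
    cross x-line → (3,1), t=1.3976
    cross y-line → (3,2), t=1.4682
    cross x-line → (4,2), t=2.4329
    cross x-line → (5,2), t=3.4682
    cross x-line → (6,2), t=4.5035 (wall)
  → r_3 = 4.5035
beam 4: φ=90°, α=60°
  d=(0.5000,0.8660)  start (1,1)  tX=0.7000 tY=0.4388  stride 1/|dx|=2.0000 1/|dy|=1.1547
    cross y-line → (1,2), t=0.4388
    cross x-line → (2,2), t=0.7000
    cross y-line → (2,3), t=1.5935
    cross x-line → (3,3), t=2.7000
    cross y-line → (3,4), t=2.7482
    cross y-line → (3,5), t=3.9029
    cross x-line → (4,5), t=4.7000
    cross y-line → (4,6), t=5.0576
    cross y-line → (4,7), t=6.2123
    cross x-line → (5,7), t=6.7000
    cross y-line → (5,8), t=7.3670
    cross y-line → (5,9), t=8.5217 (wall)
  → r_4 = 8.5217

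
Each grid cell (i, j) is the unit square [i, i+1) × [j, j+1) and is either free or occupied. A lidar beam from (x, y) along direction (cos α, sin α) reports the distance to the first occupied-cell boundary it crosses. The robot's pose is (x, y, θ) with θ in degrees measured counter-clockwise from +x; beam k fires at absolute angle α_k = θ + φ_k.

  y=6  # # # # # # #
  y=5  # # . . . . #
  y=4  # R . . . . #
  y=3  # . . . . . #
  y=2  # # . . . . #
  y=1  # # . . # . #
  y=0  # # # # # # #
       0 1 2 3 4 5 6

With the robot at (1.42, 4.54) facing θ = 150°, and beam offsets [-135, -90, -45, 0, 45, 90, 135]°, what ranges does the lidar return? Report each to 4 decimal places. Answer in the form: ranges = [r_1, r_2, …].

beam 1: φ=-135°, α=15°
  d=(0.9659,0.2588)  start (1,4)  tX=0.6005 tY=1.7773  stride 1/|dx|=1.0353 1/|dy|=3.8637
    cross x-line → (2,4), t=0.6005
    cross x-line → (3,4), t=1.6357
    cross y-line → (3,5), t=1.7773
    cross x-line → (4,5), t=2.6710
    cross x-line → (5,5), t=3.7063
    cross x-line → (6,5), t=4.7416 (wall)
  → r_1 = 4.7416
beam 2: φ=-90°, α=60°
  d=(0.5000,0.8660)  start (1,4)  tX=1.1600 tY=0.5312  stride 1/|dx|=2.0000 1/|dy|=1.1547
    cross y-line → (1,5), t=0.5312 (wall)
  → r_2 = 0.5312
beam 3: φ=-45°, α=105°
  d=(-0.2588,0.9659)  start (1,4)  tX=1.6228 tY=0.4762  stride 1/|dx|=3.8637 1/|dy|=1.0353
    cross y-line → (1,5), t=0.4762 (wall)
  → r_3 = 0.4762
beam 4: φ=0°, α=150°
  d=(-0.8660,0.5000)  start (1,4)  tX=0.4850 tY=0.9200  stride 1/|dx|=1.1547 1/|dy|=2.0000
    cross x-line → (0,4), t=0.4850 (wall)
  → r_4 = 0.4850
beam 5: φ=45°, α=195°
  d=(-0.9659,-0.2588)  start (1,4)  tX=0.4348 tY=2.0864  stride 1/|dx|=1.0353 1/|dy|=3.8637
    cross x-line → (0,4), t=0.4348 (wall)
  → r_5 = 0.4348
beam 6: φ=90°, α=240°
  d=(-0.5000,-0.8660)  start (1,4)  tX=0.8400 tY=0.6235  stride 1/|dx|=2.0000 1/|dy|=1.1547
    cross y-line → (1,3), t=0.6235
    cross x-line → (0,3), t=0.8400 (wall)
  → r_6 = 0.8400
beam 7: φ=135°, α=285°
  d=(0.2588,-0.9659)  start (1,4)  tX=2.2409 tY=0.5590  stride 1/|dx|=3.8637 1/|dy|=1.0353
    cross y-line → (1,3), t=0.5590
    cross y-line → (1,2), t=1.5943 (wall)
  → r_7 = 1.5943

ranges = [4.7416, 0.5312, 0.4762, 0.4850, 0.4348, 0.8400, 1.5943]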